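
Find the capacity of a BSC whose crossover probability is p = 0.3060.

For BSC with error probability p:
C = 1 - H(p) where H(p) is binary entropy
H(0.3060) = -0.3060 × log₂(0.3060) - 0.6940 × log₂(0.6940)
H(p) = 0.8885
C = 1 - 0.8885 = 0.1115 bits/use


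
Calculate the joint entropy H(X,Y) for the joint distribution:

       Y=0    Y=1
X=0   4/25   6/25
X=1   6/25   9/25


H(X,Y) = -Σ p(x,y) log₂ p(x,y)
  p(0,0)=4/25: -0.1600 × log₂(0.1600) = 0.4230
  p(0,1)=6/25: -0.2400 × log₂(0.2400) = 0.4941
  p(1,0)=6/25: -0.2400 × log₂(0.2400) = 0.4941
  p(1,1)=9/25: -0.3600 × log₂(0.3600) = 0.5306
H(X,Y) = 1.9419 bits


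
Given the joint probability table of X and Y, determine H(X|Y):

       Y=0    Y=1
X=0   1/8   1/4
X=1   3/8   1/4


H(X|Y) = Σ_y p(y) H(X|Y=y)
  p(Y=0) = 1/2, H(X|Y=0) = 0.8113
  p(Y=1) = 1/2, H(X|Y=1) = 1.0000
H(X|Y) = 0.5000×0.8113 + 0.5000×1.0000 = 0.9056 bits


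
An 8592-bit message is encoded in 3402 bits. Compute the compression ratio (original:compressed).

Compression ratio = Original / Compressed
= 8592 / 3402 = 2.53:1


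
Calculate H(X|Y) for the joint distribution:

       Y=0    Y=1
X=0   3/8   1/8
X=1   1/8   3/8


H(X|Y) = Σ_y p(y) H(X|Y=y)
  p(Y=0) = 1/2, H(X|Y=0) = 0.8113
  p(Y=1) = 1/2, H(X|Y=1) = 0.8113
H(X|Y) = 0.5000×0.8113 + 0.5000×0.8113 = 0.8113 bits


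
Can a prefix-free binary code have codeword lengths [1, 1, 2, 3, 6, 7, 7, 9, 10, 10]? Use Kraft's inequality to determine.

Kraft inequality: Σ 2^(-l_i) ≤ 1 for prefix-free code
Calculating: 2^(-1) + 2^(-1) + 2^(-2) + 2^(-3) + 2^(-6) + 2^(-7) + 2^(-7) + 2^(-9) + 2^(-10) + 2^(-10)
= 0.5 + 0.5 + 0.25 + 0.125 + 0.015625 + 0.0078125 + 0.0078125 + 0.001953125 + 0.0009765625 + 0.0009765625
= 1.4102
Since 1.4102 > 1, prefix-free code does not exist


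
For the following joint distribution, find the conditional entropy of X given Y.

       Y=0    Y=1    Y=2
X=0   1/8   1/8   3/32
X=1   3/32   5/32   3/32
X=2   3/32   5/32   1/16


H(X|Y) = Σ_y p(y) H(X|Y=y)
  p(Y=0) = 5/16, H(X|Y=0) = 1.5710
  p(Y=1) = 7/16, H(X|Y=1) = 1.5774
  p(Y=2) = 1/4, H(X|Y=2) = 1.5613
H(X|Y) = 0.3125×1.5710 + 0.4375×1.5774 + 0.2500×1.5613 = 1.5714 bits


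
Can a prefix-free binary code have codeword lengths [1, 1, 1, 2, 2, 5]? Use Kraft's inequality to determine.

Kraft inequality: Σ 2^(-l_i) ≤ 1 for prefix-free code
Calculating: 2^(-1) + 2^(-1) + 2^(-1) + 2^(-2) + 2^(-2) + 2^(-5)
= 0.5 + 0.5 + 0.5 + 0.25 + 0.25 + 0.03125
= 2.0312
Since 2.0312 > 1, prefix-free code does not exist


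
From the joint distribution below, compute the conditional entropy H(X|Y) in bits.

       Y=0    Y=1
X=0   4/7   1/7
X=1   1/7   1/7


H(X|Y) = Σ_y p(y) H(X|Y=y)
  p(Y=0) = 5/7, H(X|Y=0) = 0.7219
  p(Y=1) = 2/7, H(X|Y=1) = 1.0000
H(X|Y) = 0.7143×0.7219 + 0.2857×1.0000 = 0.8014 bits


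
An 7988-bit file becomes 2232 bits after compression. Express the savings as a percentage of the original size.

Space savings = (1 - Compressed/Original) × 100%
= (1 - 2232/7988) × 100%
= 72.06%


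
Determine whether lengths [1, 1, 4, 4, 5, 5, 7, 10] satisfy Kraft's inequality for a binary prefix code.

Kraft inequality: Σ 2^(-l_i) ≤ 1 for prefix-free code
Calculating: 2^(-1) + 2^(-1) + 2^(-4) + 2^(-4) + 2^(-5) + 2^(-5) + 2^(-7) + 2^(-10)
= 0.5 + 0.5 + 0.0625 + 0.0625 + 0.03125 + 0.03125 + 0.0078125 + 0.0009765625
= 1.1963
Since 1.1963 > 1, prefix-free code does not exist


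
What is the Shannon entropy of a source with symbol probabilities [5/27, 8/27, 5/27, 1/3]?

H(X) = -Σ p(x) log₂ p(x)
  -5/27 × log₂(5/27) = 0.4505
  -8/27 × log₂(8/27) = 0.5200
  -5/27 × log₂(5/27) = 0.4505
  -1/3 × log₂(1/3) = 0.5283
H(X) = 1.9494 bits


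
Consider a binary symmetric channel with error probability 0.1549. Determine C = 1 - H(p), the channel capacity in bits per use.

For BSC with error probability p:
C = 1 - H(p) where H(p) is binary entropy
H(0.1549) = -0.1549 × log₂(0.1549) - 0.8451 × log₂(0.8451)
H(p) = 0.6220
C = 1 - 0.6220 = 0.3780 bits/use


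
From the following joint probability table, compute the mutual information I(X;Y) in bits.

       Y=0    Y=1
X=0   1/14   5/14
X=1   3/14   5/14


H(X) = 0.9852, H(Y) = 0.8631, H(X,Y) = 1.8092
I(X;Y) = H(X) + H(Y) - H(X,Y) = 0.0391 bits


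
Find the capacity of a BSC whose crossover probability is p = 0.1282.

For BSC with error probability p:
C = 1 - H(p) where H(p) is binary entropy
H(0.1282) = -0.1282 × log₂(0.1282) - 0.8718 × log₂(0.8718)
H(p) = 0.5525
C = 1 - 0.5525 = 0.4475 bits/use


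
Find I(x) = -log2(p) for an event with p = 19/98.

Information content I(x) = -log₂(p(x))
I = -log₂(19/98) = -log₂(0.1939)
I = 2.3668 bits


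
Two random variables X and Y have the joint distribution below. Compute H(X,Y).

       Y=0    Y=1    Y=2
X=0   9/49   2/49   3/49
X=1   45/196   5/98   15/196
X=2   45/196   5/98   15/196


H(X,Y) = -Σ p(x,y) log₂ p(x,y)
  p(0,0)=9/49: -0.1837 × log₂(0.1837) = 0.4490
  p(0,1)=2/49: -0.0408 × log₂(0.0408) = 0.1884
  p(0,2)=3/49: -0.0612 × log₂(0.0612) = 0.2467
  p(1,0)=45/196: -0.2296 × log₂(0.2296) = 0.4874
  p(1,1)=5/98: -0.0510 × log₂(0.0510) = 0.2190
  p(1,2)=15/196: -0.0765 × log₂(0.0765) = 0.2838
  p(2,0)=45/196: -0.2296 × log₂(0.2296) = 0.4874
  p(2,1)=5/98: -0.0510 × log₂(0.0510) = 0.2190
  p(2,2)=15/196: -0.0765 × log₂(0.0765) = 0.2838
H(X,Y) = 2.8645 bits


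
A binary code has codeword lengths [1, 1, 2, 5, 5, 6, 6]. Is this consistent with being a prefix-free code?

Kraft inequality: Σ 2^(-l_i) ≤ 1 for prefix-free code
Calculating: 2^(-1) + 2^(-1) + 2^(-2) + 2^(-5) + 2^(-5) + 2^(-6) + 2^(-6)
= 0.5 + 0.5 + 0.25 + 0.03125 + 0.03125 + 0.015625 + 0.015625
= 1.3438
Since 1.3438 > 1, prefix-free code does not exist


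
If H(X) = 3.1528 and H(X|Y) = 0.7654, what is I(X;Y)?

I(X;Y) = H(X) - H(X|Y)
I(X;Y) = 3.1528 - 0.7654 = 2.3874 bits


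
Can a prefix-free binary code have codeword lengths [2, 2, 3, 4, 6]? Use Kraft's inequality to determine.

Kraft inequality: Σ 2^(-l_i) ≤ 1 for prefix-free code
Calculating: 2^(-2) + 2^(-2) + 2^(-3) + 2^(-4) + 2^(-6)
= 0.25 + 0.25 + 0.125 + 0.0625 + 0.015625
= 0.7031
Since 0.7031 ≤ 1, prefix-free code exists


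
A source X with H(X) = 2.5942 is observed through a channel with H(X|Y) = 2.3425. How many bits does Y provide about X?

I(X;Y) = H(X) - H(X|Y)
I(X;Y) = 2.5942 - 2.3425 = 0.2517 bits


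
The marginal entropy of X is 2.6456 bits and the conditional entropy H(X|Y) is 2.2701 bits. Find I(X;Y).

I(X;Y) = H(X) - H(X|Y)
I(X;Y) = 2.6456 - 2.2701 = 0.3755 bits


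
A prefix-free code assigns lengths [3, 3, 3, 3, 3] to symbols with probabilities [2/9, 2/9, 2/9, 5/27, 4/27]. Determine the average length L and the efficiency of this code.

Average length L = Σ p_i × l_i = 3.0000 bits
Entropy H = 2.3053 bits
Efficiency η = H/L × 100% = 76.84%


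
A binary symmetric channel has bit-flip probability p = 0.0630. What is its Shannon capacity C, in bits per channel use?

For BSC with error probability p:
C = 1 - H(p) where H(p) is binary entropy
H(0.0630) = -0.0630 × log₂(0.0630) - 0.9370 × log₂(0.9370)
H(p) = 0.3392
C = 1 - 0.3392 = 0.6608 bits/use


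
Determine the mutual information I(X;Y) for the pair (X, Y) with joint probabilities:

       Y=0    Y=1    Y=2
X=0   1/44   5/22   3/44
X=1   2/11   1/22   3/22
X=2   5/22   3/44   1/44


H(X) = 1.5820, H(Y) = 1.5382, H(X,Y) = 2.7899
I(X;Y) = H(X) + H(Y) - H(X,Y) = 0.3303 bits


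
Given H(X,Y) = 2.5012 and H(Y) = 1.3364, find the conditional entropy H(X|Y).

Chain rule: H(X,Y) = H(X|Y) + H(Y)
H(X|Y) = H(X,Y) - H(Y) = 2.5012 - 1.3364 = 1.1648 bits


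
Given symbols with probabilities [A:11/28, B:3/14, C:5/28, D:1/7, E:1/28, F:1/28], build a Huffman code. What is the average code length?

Huffman tree construction:
Combine smallest probabilities repeatedly
Resulting codes:
  A: 11 (length 2)
  B: 01 (length 2)
  C: 00 (length 2)
  D: 101 (length 3)
  E: 1000 (length 4)
  F: 1001 (length 4)
Average length = Σ p(s) × length(s) = 2.2857 bits


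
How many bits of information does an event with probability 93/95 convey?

Information content I(x) = -log₂(p(x))
I = -log₂(93/95) = -log₂(0.9789)
I = 0.0307 bits


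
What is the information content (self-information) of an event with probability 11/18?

Information content I(x) = -log₂(p(x))
I = -log₂(11/18) = -log₂(0.6111)
I = 0.7105 bits


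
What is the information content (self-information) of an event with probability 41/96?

Information content I(x) = -log₂(p(x))
I = -log₂(41/96) = -log₂(0.4271)
I = 1.2274 bits


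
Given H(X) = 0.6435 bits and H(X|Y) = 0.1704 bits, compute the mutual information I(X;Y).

I(X;Y) = H(X) - H(X|Y)
I(X;Y) = 0.6435 - 0.1704 = 0.4731 bits


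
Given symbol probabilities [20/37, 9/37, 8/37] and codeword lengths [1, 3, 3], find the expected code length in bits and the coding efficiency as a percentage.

Average length L = Σ p_i × l_i = 1.9189 bits
Entropy H = 1.4536 bits
Efficiency η = H/L × 100% = 75.75%


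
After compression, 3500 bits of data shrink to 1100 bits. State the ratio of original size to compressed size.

Compression ratio = Original / Compressed
= 3500 / 1100 = 3.18:1


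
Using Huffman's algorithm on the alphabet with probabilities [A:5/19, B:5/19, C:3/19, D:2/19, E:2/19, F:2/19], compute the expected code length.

Huffman tree construction:
Combine smallest probabilities repeatedly
Resulting codes:
  A: 01 (length 2)
  B: 10 (length 2)
  C: 111 (length 3)
  D: 000 (length 3)
  E: 001 (length 3)
  F: 110 (length 3)
Average length = Σ p(s) × length(s) = 2.4737 bits


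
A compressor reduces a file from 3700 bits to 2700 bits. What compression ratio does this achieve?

Compression ratio = Original / Compressed
= 3700 / 2700 = 1.37:1


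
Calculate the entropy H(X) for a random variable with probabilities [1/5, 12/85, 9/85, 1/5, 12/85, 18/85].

H(X) = -Σ p(x) log₂ p(x)
  -1/5 × log₂(1/5) = 0.4644
  -12/85 × log₂(12/85) = 0.3987
  -9/85 × log₂(9/85) = 0.3430
  -1/5 × log₂(1/5) = 0.4644
  -12/85 × log₂(12/85) = 0.3987
  -18/85 × log₂(18/85) = 0.4742
H(X) = 2.5435 bits


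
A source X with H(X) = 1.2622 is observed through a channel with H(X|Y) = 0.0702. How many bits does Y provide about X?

I(X;Y) = H(X) - H(X|Y)
I(X;Y) = 1.2622 - 0.0702 = 1.192 bits


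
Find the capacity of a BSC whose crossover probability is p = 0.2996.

For BSC with error probability p:
C = 1 - H(p) where H(p) is binary entropy
H(0.2996) = -0.2996 × log₂(0.2996) - 0.7004 × log₂(0.7004)
H(p) = 0.8808
C = 1 - 0.8808 = 0.1192 bits/use


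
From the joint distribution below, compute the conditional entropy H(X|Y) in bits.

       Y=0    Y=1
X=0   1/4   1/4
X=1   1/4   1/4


H(X|Y) = Σ_y p(y) H(X|Y=y)
  p(Y=0) = 1/2, H(X|Y=0) = 1.0000
  p(Y=1) = 1/2, H(X|Y=1) = 1.0000
H(X|Y) = 0.5000×1.0000 + 0.5000×1.0000 = 1.0000 bits


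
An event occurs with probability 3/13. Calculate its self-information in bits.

Information content I(x) = -log₂(p(x))
I = -log₂(3/13) = -log₂(0.2308)
I = 2.1155 bits


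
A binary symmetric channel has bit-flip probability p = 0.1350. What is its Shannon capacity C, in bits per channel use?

For BSC with error probability p:
C = 1 - H(p) where H(p) is binary entropy
H(0.1350) = -0.1350 × log₂(0.1350) - 0.8650 × log₂(0.8650)
H(p) = 0.5710
C = 1 - 0.5710 = 0.4290 bits/use


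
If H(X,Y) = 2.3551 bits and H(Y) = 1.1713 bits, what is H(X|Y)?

Chain rule: H(X,Y) = H(X|Y) + H(Y)
H(X|Y) = H(X,Y) - H(Y) = 2.3551 - 1.1713 = 1.1838 bits


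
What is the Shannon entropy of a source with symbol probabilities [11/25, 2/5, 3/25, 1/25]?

H(X) = -Σ p(x) log₂ p(x)
  -11/25 × log₂(11/25) = 0.5211
  -2/5 × log₂(2/5) = 0.5288
  -3/25 × log₂(3/25) = 0.3671
  -1/25 × log₂(1/25) = 0.1858
H(X) = 1.6027 bits


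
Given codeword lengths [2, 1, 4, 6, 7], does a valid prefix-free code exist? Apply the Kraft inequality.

Kraft inequality: Σ 2^(-l_i) ≤ 1 for prefix-free code
Calculating: 2^(-2) + 2^(-1) + 2^(-4) + 2^(-6) + 2^(-7)
= 0.25 + 0.5 + 0.0625 + 0.015625 + 0.0078125
= 0.8359
Since 0.8359 ≤ 1, prefix-free code exists


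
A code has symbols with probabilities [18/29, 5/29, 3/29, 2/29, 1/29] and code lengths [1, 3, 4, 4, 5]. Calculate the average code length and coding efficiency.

Average length L = Σ p_i × l_i = 2.0000 bits
Entropy H = 1.6365 bits
Efficiency η = H/L × 100% = 81.82%


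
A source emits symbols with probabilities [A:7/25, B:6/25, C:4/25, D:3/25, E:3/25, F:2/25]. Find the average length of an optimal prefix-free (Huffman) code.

Huffman tree construction:
Combine smallest probabilities repeatedly
Resulting codes:
  A: 10 (length 2)
  B: 01 (length 2)
  C: 111 (length 3)
  D: 001 (length 3)
  E: 110 (length 3)
  F: 000 (length 3)
Average length = Σ p(s) × length(s) = 2.4800 bits


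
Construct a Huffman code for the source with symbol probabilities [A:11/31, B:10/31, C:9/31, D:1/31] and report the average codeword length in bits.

Huffman tree construction:
Combine smallest probabilities repeatedly
Resulting codes:
  A: 0 (length 1)
  B: 10 (length 2)
  C: 111 (length 3)
  D: 110 (length 3)
Average length = Σ p(s) × length(s) = 1.9677 bits


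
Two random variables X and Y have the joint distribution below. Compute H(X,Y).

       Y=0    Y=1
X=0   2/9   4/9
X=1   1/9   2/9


H(X,Y) = -Σ p(x,y) log₂ p(x,y)
  p(0,0)=2/9: -0.2222 × log₂(0.2222) = 0.4822
  p(0,1)=4/9: -0.4444 × log₂(0.4444) = 0.5200
  p(1,0)=1/9: -0.1111 × log₂(0.1111) = 0.3522
  p(1,1)=2/9: -0.2222 × log₂(0.2222) = 0.4822
H(X,Y) = 1.8366 bits


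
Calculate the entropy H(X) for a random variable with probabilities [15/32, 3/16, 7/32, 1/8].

H(X) = -Σ p(x) log₂ p(x)
  -15/32 × log₂(15/32) = 0.5124
  -3/16 × log₂(3/16) = 0.4528
  -7/32 × log₂(7/32) = 0.4796
  -1/8 × log₂(1/8) = 0.3750
H(X) = 1.8199 bits


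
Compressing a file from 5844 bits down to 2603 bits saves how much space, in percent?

Space savings = (1 - Compressed/Original) × 100%
= (1 - 2603/5844) × 100%
= 55.46%


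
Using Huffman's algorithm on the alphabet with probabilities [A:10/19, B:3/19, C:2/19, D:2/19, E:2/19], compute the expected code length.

Huffman tree construction:
Combine smallest probabilities repeatedly
Resulting codes:
  A: 1 (length 1)
  B: 011 (length 3)
  C: 000 (length 3)
  D: 001 (length 3)
  E: 010 (length 3)
Average length = Σ p(s) × length(s) = 1.9474 bits


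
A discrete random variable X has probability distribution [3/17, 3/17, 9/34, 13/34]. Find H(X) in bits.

H(X) = -Σ p(x) log₂ p(x)
  -3/17 × log₂(3/17) = 0.4416
  -3/17 × log₂(3/17) = 0.4416
  -9/34 × log₂(9/34) = 0.5076
  -13/34 × log₂(13/34) = 0.5303
H(X) = 1.9212 bits


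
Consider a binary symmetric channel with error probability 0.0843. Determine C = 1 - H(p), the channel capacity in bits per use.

For BSC with error probability p:
C = 1 - H(p) where H(p) is binary entropy
H(0.0843) = -0.0843 × log₂(0.0843) - 0.9157 × log₂(0.9157)
H(p) = 0.4172
C = 1 - 0.4172 = 0.5828 bits/use


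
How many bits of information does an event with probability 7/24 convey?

Information content I(x) = -log₂(p(x))
I = -log₂(7/24) = -log₂(0.2917)
I = 1.7776 bits


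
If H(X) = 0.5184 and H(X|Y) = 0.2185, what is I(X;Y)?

I(X;Y) = H(X) - H(X|Y)
I(X;Y) = 0.5184 - 0.2185 = 0.2999 bits


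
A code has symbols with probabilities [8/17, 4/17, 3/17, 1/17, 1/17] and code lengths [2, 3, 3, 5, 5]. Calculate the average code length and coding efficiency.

Average length L = Σ p_i × l_i = 2.7647 bits
Entropy H = 1.9254 bits
Efficiency η = H/L × 100% = 69.64%


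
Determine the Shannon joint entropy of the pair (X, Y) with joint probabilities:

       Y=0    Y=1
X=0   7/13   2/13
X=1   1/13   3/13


H(X,Y) = -Σ p(x,y) log₂ p(x,y)
  p(0,0)=7/13: -0.5385 × log₂(0.5385) = 0.4809
  p(0,1)=2/13: -0.1538 × log₂(0.1538) = 0.4155
  p(1,0)=1/13: -0.0769 × log₂(0.0769) = 0.2846
  p(1,1)=3/13: -0.2308 × log₂(0.2308) = 0.4882
H(X,Y) = 1.6692 bits


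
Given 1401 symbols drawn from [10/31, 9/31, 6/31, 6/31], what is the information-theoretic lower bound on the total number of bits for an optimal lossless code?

Entropy H = 1.9617 bits/symbol
Minimum bits = H × n = 1.9617 × 1401
= 2748.31 bits


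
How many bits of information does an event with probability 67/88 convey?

Information content I(x) = -log₂(p(x))
I = -log₂(67/88) = -log₂(0.7614)
I = 0.3933 bits


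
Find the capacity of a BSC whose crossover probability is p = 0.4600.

For BSC with error probability p:
C = 1 - H(p) where H(p) is binary entropy
H(0.4600) = -0.4600 × log₂(0.4600) - 0.5400 × log₂(0.5400)
H(p) = 0.9954
C = 1 - 0.9954 = 0.0046 bits/use


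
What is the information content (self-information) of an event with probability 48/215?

Information content I(x) = -log₂(p(x))
I = -log₂(48/215) = -log₂(0.2233)
I = 2.1632 bits


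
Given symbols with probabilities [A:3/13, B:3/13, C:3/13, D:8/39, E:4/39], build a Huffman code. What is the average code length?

Huffman tree construction:
Combine smallest probabilities repeatedly
Resulting codes:
  A: 00 (length 2)
  B: 01 (length 2)
  C: 10 (length 2)
  D: 111 (length 3)
  E: 110 (length 3)
Average length = Σ p(s) × length(s) = 2.3077 bits


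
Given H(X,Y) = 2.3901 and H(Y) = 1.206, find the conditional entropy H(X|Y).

Chain rule: H(X,Y) = H(X|Y) + H(Y)
H(X|Y) = H(X,Y) - H(Y) = 2.3901 - 1.206 = 1.1841 bits


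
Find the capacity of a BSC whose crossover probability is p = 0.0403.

For BSC with error probability p:
C = 1 - H(p) where H(p) is binary entropy
H(0.0403) = -0.0403 × log₂(0.0403) - 0.9597 × log₂(0.9597)
H(p) = 0.2437
C = 1 - 0.2437 = 0.7563 bits/use


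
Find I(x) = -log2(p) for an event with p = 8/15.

Information content I(x) = -log₂(p(x))
I = -log₂(8/15) = -log₂(0.5333)
I = 0.9069 bits


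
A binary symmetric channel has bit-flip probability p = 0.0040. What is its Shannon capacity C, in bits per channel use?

For BSC with error probability p:
C = 1 - H(p) where H(p) is binary entropy
H(0.0040) = -0.0040 × log₂(0.0040) - 0.9960 × log₂(0.9960)
H(p) = 0.0376
C = 1 - 0.0376 = 0.9624 bits/use


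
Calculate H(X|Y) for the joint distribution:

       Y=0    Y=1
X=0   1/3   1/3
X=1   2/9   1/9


H(X|Y) = Σ_y p(y) H(X|Y=y)
  p(Y=0) = 5/9, H(X|Y=0) = 0.9710
  p(Y=1) = 4/9, H(X|Y=1) = 0.8113
H(X|Y) = 0.5556×0.9710 + 0.4444×0.8113 = 0.9000 bits


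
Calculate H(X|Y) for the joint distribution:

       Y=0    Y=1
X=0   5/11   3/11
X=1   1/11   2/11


H(X|Y) = Σ_y p(y) H(X|Y=y)
  p(Y=0) = 6/11, H(X|Y=0) = 0.6500
  p(Y=1) = 5/11, H(X|Y=1) = 0.9710
H(X|Y) = 0.5455×0.6500 + 0.4545×0.9710 = 0.7959 bits


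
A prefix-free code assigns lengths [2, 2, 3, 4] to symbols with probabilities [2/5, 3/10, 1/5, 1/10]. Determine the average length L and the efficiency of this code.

Average length L = Σ p_i × l_i = 2.4000 bits
Entropy H = 1.8464 bits
Efficiency η = H/L × 100% = 76.93%


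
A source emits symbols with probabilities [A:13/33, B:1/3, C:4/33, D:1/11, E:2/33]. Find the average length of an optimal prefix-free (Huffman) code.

Huffman tree construction:
Combine smallest probabilities repeatedly
Resulting codes:
  A: 0 (length 1)
  B: 11 (length 2)
  C: 100 (length 3)
  D: 1011 (length 4)
  E: 1010 (length 4)
Average length = Σ p(s) × length(s) = 2.0303 bits


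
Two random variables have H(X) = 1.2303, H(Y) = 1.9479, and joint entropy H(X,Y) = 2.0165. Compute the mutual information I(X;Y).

I(X;Y) = H(X) + H(Y) - H(X,Y)
I(X;Y) = 1.2303 + 1.9479 - 2.0165 = 1.1617 bits


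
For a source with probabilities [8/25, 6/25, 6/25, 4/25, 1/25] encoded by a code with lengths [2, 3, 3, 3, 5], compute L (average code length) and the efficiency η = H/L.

Average length L = Σ p_i × l_i = 2.7600 bits
Entropy H = 2.1231 bits
Efficiency η = H/L × 100% = 76.92%


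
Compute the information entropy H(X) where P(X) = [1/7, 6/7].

H(X) = -Σ p(x) log₂ p(x)
  -1/7 × log₂(1/7) = 0.4011
  -6/7 × log₂(6/7) = 0.1906
H(X) = 0.5917 bits


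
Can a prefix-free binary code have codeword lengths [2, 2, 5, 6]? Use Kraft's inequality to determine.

Kraft inequality: Σ 2^(-l_i) ≤ 1 for prefix-free code
Calculating: 2^(-2) + 2^(-2) + 2^(-5) + 2^(-6)
= 0.25 + 0.25 + 0.03125 + 0.015625
= 0.5469
Since 0.5469 ≤ 1, prefix-free code exists


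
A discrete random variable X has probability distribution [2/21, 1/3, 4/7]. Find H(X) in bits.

H(X) = -Σ p(x) log₂ p(x)
  -2/21 × log₂(2/21) = 0.3231
  -1/3 × log₂(1/3) = 0.5283
  -4/7 × log₂(4/7) = 0.4613
H(X) = 1.3127 bits


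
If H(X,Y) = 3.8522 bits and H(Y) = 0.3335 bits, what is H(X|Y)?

Chain rule: H(X,Y) = H(X|Y) + H(Y)
H(X|Y) = H(X,Y) - H(Y) = 3.8522 - 0.3335 = 3.5187 bits


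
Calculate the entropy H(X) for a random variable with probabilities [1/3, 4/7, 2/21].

H(X) = -Σ p(x) log₂ p(x)
  -1/3 × log₂(1/3) = 0.5283
  -4/7 × log₂(4/7) = 0.4613
  -2/21 × log₂(2/21) = 0.3231
H(X) = 1.3127 bits


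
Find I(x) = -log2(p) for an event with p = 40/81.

Information content I(x) = -log₂(p(x))
I = -log₂(40/81) = -log₂(0.4938)
I = 1.0179 bits


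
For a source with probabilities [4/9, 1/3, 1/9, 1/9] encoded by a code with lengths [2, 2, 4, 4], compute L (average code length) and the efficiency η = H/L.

Average length L = Σ p_i × l_i = 2.4444 bits
Entropy H = 1.7527 bits
Efficiency η = H/L × 100% = 71.70%


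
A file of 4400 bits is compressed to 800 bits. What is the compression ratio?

Compression ratio = Original / Compressed
= 4400 / 800 = 5.50:1


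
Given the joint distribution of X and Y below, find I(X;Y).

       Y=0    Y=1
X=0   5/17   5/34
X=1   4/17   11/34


H(X) = 0.9900, H(Y) = 0.9975, H(X,Y) = 1.9439
I(X;Y) = H(X) + H(Y) - H(X,Y) = 0.0436 bits


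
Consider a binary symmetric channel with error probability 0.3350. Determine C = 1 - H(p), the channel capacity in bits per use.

For BSC with error probability p:
C = 1 - H(p) where H(p) is binary entropy
H(0.3350) = -0.3350 × log₂(0.3350) - 0.6650 × log₂(0.6650)
H(p) = 0.9200
C = 1 - 0.9200 = 0.0800 bits/use


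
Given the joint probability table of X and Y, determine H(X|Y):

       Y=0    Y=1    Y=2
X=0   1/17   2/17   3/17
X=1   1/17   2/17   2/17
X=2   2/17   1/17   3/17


H(X|Y) = Σ_y p(y) H(X|Y=y)
  p(Y=0) = 4/17, H(X|Y=0) = 1.5000
  p(Y=1) = 5/17, H(X|Y=1) = 1.5219
  p(Y=2) = 8/17, H(X|Y=2) = 1.5613
H(X|Y) = 0.2353×1.5000 + 0.2941×1.5219 + 0.4706×1.5613 = 1.5353 bits


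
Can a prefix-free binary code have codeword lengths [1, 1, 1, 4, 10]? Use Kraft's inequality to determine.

Kraft inequality: Σ 2^(-l_i) ≤ 1 for prefix-free code
Calculating: 2^(-1) + 2^(-1) + 2^(-1) + 2^(-4) + 2^(-10)
= 0.5 + 0.5 + 0.5 + 0.0625 + 0.0009765625
= 1.5635
Since 1.5635 > 1, prefix-free code does not exist


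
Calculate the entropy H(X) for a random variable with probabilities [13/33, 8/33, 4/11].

H(X) = -Σ p(x) log₂ p(x)
  -13/33 × log₂(13/33) = 0.5294
  -8/33 × log₂(8/33) = 0.4956
  -4/11 × log₂(4/11) = 0.5307
H(X) = 1.5557 bits


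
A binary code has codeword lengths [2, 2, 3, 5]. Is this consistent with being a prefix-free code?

Kraft inequality: Σ 2^(-l_i) ≤ 1 for prefix-free code
Calculating: 2^(-2) + 2^(-2) + 2^(-3) + 2^(-5)
= 0.25 + 0.25 + 0.125 + 0.03125
= 0.6562
Since 0.6562 ≤ 1, prefix-free code exists


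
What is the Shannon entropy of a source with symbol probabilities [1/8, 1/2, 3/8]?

H(X) = -Σ p(x) log₂ p(x)
  -1/8 × log₂(1/8) = 0.3750
  -1/2 × log₂(1/2) = 0.5000
  -3/8 × log₂(3/8) = 0.5306
H(X) = 1.4056 bits


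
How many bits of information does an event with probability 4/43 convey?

Information content I(x) = -log₂(p(x))
I = -log₂(4/43) = -log₂(0.0930)
I = 3.4263 bits


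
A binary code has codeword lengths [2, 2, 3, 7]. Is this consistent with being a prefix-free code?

Kraft inequality: Σ 2^(-l_i) ≤ 1 for prefix-free code
Calculating: 2^(-2) + 2^(-2) + 2^(-3) + 2^(-7)
= 0.25 + 0.25 + 0.125 + 0.0078125
= 0.6328
Since 0.6328 ≤ 1, prefix-free code exists


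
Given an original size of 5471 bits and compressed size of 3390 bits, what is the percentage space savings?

Space savings = (1 - Compressed/Original) × 100%
= (1 - 3390/5471) × 100%
= 38.04%


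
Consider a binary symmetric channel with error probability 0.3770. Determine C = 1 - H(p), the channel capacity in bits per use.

For BSC with error probability p:
C = 1 - H(p) where H(p) is binary entropy
H(0.3770) = -0.3770 × log₂(0.3770) - 0.6230 × log₂(0.6230)
H(p) = 0.9559
C = 1 - 0.9559 = 0.0441 bits/use


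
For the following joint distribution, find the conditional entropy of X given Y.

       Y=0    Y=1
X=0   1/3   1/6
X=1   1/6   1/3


H(X|Y) = Σ_y p(y) H(X|Y=y)
  p(Y=0) = 1/2, H(X|Y=0) = 0.9183
  p(Y=1) = 1/2, H(X|Y=1) = 0.9183
H(X|Y) = 0.5000×0.9183 + 0.5000×0.9183 = 0.9183 bits


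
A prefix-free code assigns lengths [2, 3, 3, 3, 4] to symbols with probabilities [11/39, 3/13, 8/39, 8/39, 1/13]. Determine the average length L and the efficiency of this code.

Average length L = Σ p_i × l_i = 2.7949 bits
Entropy H = 2.2255 bits
Efficiency η = H/L × 100% = 79.63%


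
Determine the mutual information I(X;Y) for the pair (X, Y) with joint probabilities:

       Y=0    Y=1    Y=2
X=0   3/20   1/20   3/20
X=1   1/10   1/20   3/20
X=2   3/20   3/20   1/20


H(X) = 1.5813, H(Y) = 1.5589, H(X,Y) = 3.0332
I(X;Y) = H(X) + H(Y) - H(X,Y) = 0.1070 bits


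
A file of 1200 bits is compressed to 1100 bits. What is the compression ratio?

Compression ratio = Original / Compressed
= 1200 / 1100 = 1.09:1


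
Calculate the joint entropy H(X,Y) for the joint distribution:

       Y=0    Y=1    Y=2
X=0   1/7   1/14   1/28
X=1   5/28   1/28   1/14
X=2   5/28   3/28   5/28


H(X,Y) = -Σ p(x,y) log₂ p(x,y)
  p(0,0)=1/7: -0.1429 × log₂(0.1429) = 0.4011
  p(0,1)=1/14: -0.0714 × log₂(0.0714) = 0.2720
  p(0,2)=1/28: -0.0357 × log₂(0.0357) = 0.1717
  p(1,0)=5/28: -0.1786 × log₂(0.1786) = 0.4438
  p(1,1)=1/28: -0.0357 × log₂(0.0357) = 0.1717
  p(1,2)=1/14: -0.0714 × log₂(0.0714) = 0.2720
  p(2,0)=5/28: -0.1786 × log₂(0.1786) = 0.4438
  p(2,1)=3/28: -0.1071 × log₂(0.1071) = 0.3453
  p(2,2)=5/28: -0.1786 × log₂(0.1786) = 0.4438
H(X,Y) = 2.9651 bits


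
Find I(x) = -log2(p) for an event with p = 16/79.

Information content I(x) = -log₂(p(x))
I = -log₂(16/79) = -log₂(0.2025)
I = 2.3038 bits


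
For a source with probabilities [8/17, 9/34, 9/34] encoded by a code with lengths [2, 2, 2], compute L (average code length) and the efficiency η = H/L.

Average length L = Σ p_i × l_i = 2.0000 bits
Entropy H = 1.5269 bits
Efficiency η = H/L × 100% = 76.35%


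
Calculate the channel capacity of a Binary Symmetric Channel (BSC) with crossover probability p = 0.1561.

For BSC with error probability p:
C = 1 - H(p) where H(p) is binary entropy
H(0.1561) = -0.1561 × log₂(0.1561) - 0.8439 × log₂(0.8439)
H(p) = 0.6249
C = 1 - 0.6249 = 0.3751 bits/use


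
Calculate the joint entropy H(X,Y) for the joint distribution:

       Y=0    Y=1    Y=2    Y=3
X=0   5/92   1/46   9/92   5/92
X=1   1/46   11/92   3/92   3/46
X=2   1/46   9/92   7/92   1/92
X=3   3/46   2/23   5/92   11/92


H(X,Y) = -Σ p(x,y) log₂ p(x,y)
  p(0,0)=5/92: -0.0543 × log₂(0.0543) = 0.2283
  p(0,1)=1/46: -0.0217 × log₂(0.0217) = 0.1201
  p(0,2)=9/92: -0.0978 × log₂(0.0978) = 0.3281
  p(0,3)=5/92: -0.0543 × log₂(0.0543) = 0.2283
  p(1,0)=1/46: -0.0217 × log₂(0.0217) = 0.1201
  p(1,1)=11/92: -0.1196 × log₂(0.1196) = 0.3664
  p(1,2)=3/92: -0.0326 × log₂(0.0326) = 0.1610
  p(1,3)=3/46: -0.0652 × log₂(0.0652) = 0.2569
  p(2,0)=1/46: -0.0217 × log₂(0.0217) = 0.1201
  p(2,1)=9/92: -0.0978 × log₂(0.0978) = 0.3281
  p(2,2)=7/92: -0.0761 × log₂(0.0761) = 0.2828
  p(2,3)=1/92: -0.0109 × log₂(0.0109) = 0.0709
  p(3,0)=3/46: -0.0652 × log₂(0.0652) = 0.2569
  p(3,1)=2/23: -0.0870 × log₂(0.0870) = 0.3064
  p(3,2)=5/92: -0.0543 × log₂(0.0543) = 0.2283
  p(3,3)=11/92: -0.1196 × log₂(0.1196) = 0.3664
H(X,Y) = 3.7690 bits


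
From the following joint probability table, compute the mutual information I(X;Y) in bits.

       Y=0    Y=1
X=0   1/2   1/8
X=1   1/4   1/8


H(X) = 0.9544, H(Y) = 0.8113, H(X,Y) = 1.7500
I(X;Y) = H(X) + H(Y) - H(X,Y) = 0.0157 bits


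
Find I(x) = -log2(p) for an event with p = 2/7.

Information content I(x) = -log₂(p(x))
I = -log₂(2/7) = -log₂(0.2857)
I = 1.8074 bits


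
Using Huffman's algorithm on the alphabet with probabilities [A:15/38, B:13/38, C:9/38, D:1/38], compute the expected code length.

Huffman tree construction:
Combine smallest probabilities repeatedly
Resulting codes:
  A: 0 (length 1)
  B: 11 (length 2)
  C: 101 (length 3)
  D: 100 (length 3)
Average length = Σ p(s) × length(s) = 1.8684 bits


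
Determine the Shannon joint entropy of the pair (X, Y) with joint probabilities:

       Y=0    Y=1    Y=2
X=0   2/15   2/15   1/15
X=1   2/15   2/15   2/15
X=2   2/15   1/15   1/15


H(X,Y) = -Σ p(x,y) log₂ p(x,y)
  p(0,0)=2/15: -0.1333 × log₂(0.1333) = 0.3876
  p(0,1)=2/15: -0.1333 × log₂(0.1333) = 0.3876
  p(0,2)=1/15: -0.0667 × log₂(0.0667) = 0.2605
  p(1,0)=2/15: -0.1333 × log₂(0.1333) = 0.3876
  p(1,1)=2/15: -0.1333 × log₂(0.1333) = 0.3876
  p(1,2)=2/15: -0.1333 × log₂(0.1333) = 0.3876
  p(2,0)=2/15: -0.1333 × log₂(0.1333) = 0.3876
  p(2,1)=1/15: -0.0667 × log₂(0.0667) = 0.2605
  p(2,2)=1/15: -0.0667 × log₂(0.0667) = 0.2605
H(X,Y) = 3.1069 bits


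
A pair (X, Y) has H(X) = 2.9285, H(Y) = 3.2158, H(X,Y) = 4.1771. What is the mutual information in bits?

I(X;Y) = H(X) + H(Y) - H(X,Y)
I(X;Y) = 2.9285 + 3.2158 - 4.1771 = 1.9672 bits


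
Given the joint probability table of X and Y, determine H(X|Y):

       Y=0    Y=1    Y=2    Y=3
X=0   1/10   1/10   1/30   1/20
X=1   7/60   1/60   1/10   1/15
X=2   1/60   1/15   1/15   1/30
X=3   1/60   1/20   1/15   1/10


H(X|Y) = Σ_y p(y) H(X|Y=y)
  p(Y=0) = 1/4, H(X|Y=0) = 1.5628
  p(Y=1) = 7/30, H(X|Y=1) = 1.7885
  p(Y=2) = 4/15, H(X|Y=2) = 1.9056
  p(Y=3) = 1/4, H(X|Y=3) = 1.8892
H(X|Y) = 0.2500×1.5628 + 0.2333×1.7885 + 0.2667×1.9056 + 0.2500×1.8892 = 1.7885 bits


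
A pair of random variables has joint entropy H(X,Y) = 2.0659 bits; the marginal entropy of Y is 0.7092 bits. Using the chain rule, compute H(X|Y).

Chain rule: H(X,Y) = H(X|Y) + H(Y)
H(X|Y) = H(X,Y) - H(Y) = 2.0659 - 0.7092 = 1.3567 bits


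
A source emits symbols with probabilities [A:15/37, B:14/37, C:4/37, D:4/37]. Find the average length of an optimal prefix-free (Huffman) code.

Huffman tree construction:
Combine smallest probabilities repeatedly
Resulting codes:
  A: 0 (length 1)
  B: 11 (length 2)
  C: 100 (length 3)
  D: 101 (length 3)
Average length = Σ p(s) × length(s) = 1.8108 bits


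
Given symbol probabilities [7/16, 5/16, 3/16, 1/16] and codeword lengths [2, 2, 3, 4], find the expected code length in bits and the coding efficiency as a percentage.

Average length L = Σ p_i × l_i = 2.3125 bits
Entropy H = 1.7490 bits
Efficiency η = H/L × 100% = 75.63%


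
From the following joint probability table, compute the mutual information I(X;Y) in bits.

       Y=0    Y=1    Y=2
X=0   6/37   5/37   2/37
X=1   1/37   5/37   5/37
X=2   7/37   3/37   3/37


H(X) = 1.5807, H(Y) = 1.5709, H(X,Y) = 3.0068
I(X;Y) = H(X) + H(Y) - H(X,Y) = 0.1448 bits


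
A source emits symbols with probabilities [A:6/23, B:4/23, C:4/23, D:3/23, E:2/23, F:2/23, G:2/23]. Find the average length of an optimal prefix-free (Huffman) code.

Huffman tree construction:
Combine smallest probabilities repeatedly
Resulting codes:
  A: 10 (length 2)
  B: 110 (length 3)
  C: 111 (length 3)
  D: 011 (length 3)
  E: 000 (length 3)
  F: 001 (length 3)
  G: 010 (length 3)
Average length = Σ p(s) × length(s) = 2.7391 bits


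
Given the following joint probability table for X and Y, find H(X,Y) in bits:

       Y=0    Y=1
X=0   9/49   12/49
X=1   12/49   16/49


H(X,Y) = -Σ p(x,y) log₂ p(x,y)
  p(0,0)=9/49: -0.1837 × log₂(0.1837) = 0.4490
  p(0,1)=12/49: -0.2449 × log₂(0.2449) = 0.4971
  p(1,0)=12/49: -0.2449 × log₂(0.2449) = 0.4971
  p(1,1)=16/49: -0.3265 × log₂(0.3265) = 0.5273
H(X,Y) = 1.9705 bits


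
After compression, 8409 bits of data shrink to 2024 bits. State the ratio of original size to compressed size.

Compression ratio = Original / Compressed
= 8409 / 2024 = 4.15:1


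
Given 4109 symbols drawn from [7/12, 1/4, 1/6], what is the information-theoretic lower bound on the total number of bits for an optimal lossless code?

Entropy H = 1.3844 bits/symbol
Minimum bits = H × n = 1.3844 × 4109
= 5688.63 bits


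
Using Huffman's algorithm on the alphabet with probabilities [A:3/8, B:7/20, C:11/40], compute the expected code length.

Huffman tree construction:
Combine smallest probabilities repeatedly
Resulting codes:
  A: 0 (length 1)
  B: 11 (length 2)
  C: 10 (length 2)
Average length = Σ p(s) × length(s) = 1.6250 bits


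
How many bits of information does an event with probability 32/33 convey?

Information content I(x) = -log₂(p(x))
I = -log₂(32/33) = -log₂(0.9697)
I = 0.0444 bits


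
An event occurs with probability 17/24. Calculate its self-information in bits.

Information content I(x) = -log₂(p(x))
I = -log₂(17/24) = -log₂(0.7083)
I = 0.4975 bits


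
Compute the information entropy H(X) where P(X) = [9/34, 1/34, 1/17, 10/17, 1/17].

H(X) = -Σ p(x) log₂ p(x)
  -9/34 × log₂(9/34) = 0.5076
  -1/34 × log₂(1/34) = 0.1496
  -1/17 × log₂(1/17) = 0.2404
  -10/17 × log₂(10/17) = 0.4503
  -1/17 × log₂(1/17) = 0.2404
H(X) = 1.5884 bits


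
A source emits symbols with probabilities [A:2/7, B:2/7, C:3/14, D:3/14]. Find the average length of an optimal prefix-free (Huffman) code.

Huffman tree construction:
Combine smallest probabilities repeatedly
Resulting codes:
  A: 10 (length 2)
  B: 11 (length 2)
  C: 00 (length 2)
  D: 01 (length 2)
Average length = Σ p(s) × length(s) = 2.0000 bits


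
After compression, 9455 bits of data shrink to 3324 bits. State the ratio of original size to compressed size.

Compression ratio = Original / Compressed
= 9455 / 3324 = 2.84:1


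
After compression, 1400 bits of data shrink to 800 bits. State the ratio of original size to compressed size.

Compression ratio = Original / Compressed
= 1400 / 800 = 1.75:1


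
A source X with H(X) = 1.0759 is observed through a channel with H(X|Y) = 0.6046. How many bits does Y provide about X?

I(X;Y) = H(X) - H(X|Y)
I(X;Y) = 1.0759 - 0.6046 = 0.4713 bits


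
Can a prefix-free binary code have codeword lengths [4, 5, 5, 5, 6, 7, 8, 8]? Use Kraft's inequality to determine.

Kraft inequality: Σ 2^(-l_i) ≤ 1 for prefix-free code
Calculating: 2^(-4) + 2^(-5) + 2^(-5) + 2^(-5) + 2^(-6) + 2^(-7) + 2^(-8) + 2^(-8)
= 0.0625 + 0.03125 + 0.03125 + 0.03125 + 0.015625 + 0.0078125 + 0.00390625 + 0.00390625
= 0.1875
Since 0.1875 ≤ 1, prefix-free code exists


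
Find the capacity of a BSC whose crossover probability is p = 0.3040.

For BSC with error probability p:
C = 1 - H(p) where H(p) is binary entropy
H(0.3040) = -0.3040 × log₂(0.3040) - 0.6960 × log₂(0.6960)
H(p) = 0.8861
C = 1 - 0.8861 = 0.1139 bits/use


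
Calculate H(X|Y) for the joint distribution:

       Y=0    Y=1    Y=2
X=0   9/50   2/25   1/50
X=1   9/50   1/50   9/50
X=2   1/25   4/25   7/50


H(X|Y) = Σ_y p(y) H(X|Y=y)
  p(Y=0) = 2/5, H(X|Y=0) = 1.3690
  p(Y=1) = 13/50, H(X|Y=1) = 1.2389
  p(Y=2) = 17/50, H(X|Y=2) = 1.2533
H(X|Y) = 0.4000×1.3690 + 0.2600×1.2389 + 0.3400×1.2533 = 1.2958 bits


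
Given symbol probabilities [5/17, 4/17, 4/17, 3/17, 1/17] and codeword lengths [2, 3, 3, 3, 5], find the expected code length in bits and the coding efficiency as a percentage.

Average length L = Σ p_i × l_i = 2.8235 bits
Entropy H = 2.1837 bits
Efficiency η = H/L × 100% = 77.34%


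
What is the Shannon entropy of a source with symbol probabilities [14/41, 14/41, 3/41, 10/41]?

H(X) = -Σ p(x) log₂ p(x)
  -14/41 × log₂(14/41) = 0.5293
  -14/41 × log₂(14/41) = 0.5293
  -3/41 × log₂(3/41) = 0.2760
  -10/41 × log₂(10/41) = 0.4965
H(X) = 1.8312 bits


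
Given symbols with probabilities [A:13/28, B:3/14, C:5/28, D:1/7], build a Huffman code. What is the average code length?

Huffman tree construction:
Combine smallest probabilities repeatedly
Resulting codes:
  A: 0 (length 1)
  B: 10 (length 2)
  C: 111 (length 3)
  D: 110 (length 3)
Average length = Σ p(s) × length(s) = 1.8571 bits


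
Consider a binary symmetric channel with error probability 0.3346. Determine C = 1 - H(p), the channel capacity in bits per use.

For BSC with error probability p:
C = 1 - H(p) where H(p) is binary entropy
H(0.3346) = -0.3346 × log₂(0.3346) - 0.6654 × log₂(0.6654)
H(p) = 0.9196
C = 1 - 0.9196 = 0.0804 bits/use


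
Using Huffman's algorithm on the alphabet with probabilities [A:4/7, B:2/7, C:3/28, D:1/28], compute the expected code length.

Huffman tree construction:
Combine smallest probabilities repeatedly
Resulting codes:
  A: 1 (length 1)
  B: 01 (length 2)
  C: 001 (length 3)
  D: 000 (length 3)
Average length = Σ p(s) × length(s) = 1.5714 bits


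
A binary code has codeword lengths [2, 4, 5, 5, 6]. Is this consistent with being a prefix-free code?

Kraft inequality: Σ 2^(-l_i) ≤ 1 for prefix-free code
Calculating: 2^(-2) + 2^(-4) + 2^(-5) + 2^(-5) + 2^(-6)
= 0.25 + 0.0625 + 0.03125 + 0.03125 + 0.015625
= 0.3906
Since 0.3906 ≤ 1, prefix-free code exists


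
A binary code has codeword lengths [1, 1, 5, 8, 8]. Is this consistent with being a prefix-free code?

Kraft inequality: Σ 2^(-l_i) ≤ 1 for prefix-free code
Calculating: 2^(-1) + 2^(-1) + 2^(-5) + 2^(-8) + 2^(-8)
= 0.5 + 0.5 + 0.03125 + 0.00390625 + 0.00390625
= 1.0391
Since 1.0391 > 1, prefix-free code does not exist


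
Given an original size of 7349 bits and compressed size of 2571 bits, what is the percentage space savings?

Space savings = (1 - Compressed/Original) × 100%
= (1 - 2571/7349) × 100%
= 65.02%


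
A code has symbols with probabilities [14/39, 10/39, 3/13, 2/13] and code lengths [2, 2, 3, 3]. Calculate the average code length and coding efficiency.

Average length L = Σ p_i × l_i = 2.3846 bits
Entropy H = 1.9377 bits
Efficiency η = H/L × 100% = 81.26%


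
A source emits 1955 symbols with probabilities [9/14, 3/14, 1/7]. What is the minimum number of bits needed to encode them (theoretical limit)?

Entropy H = 1.2871 bits/symbol
Minimum bits = H × n = 1.2871 × 1955
= 2516.19 bits


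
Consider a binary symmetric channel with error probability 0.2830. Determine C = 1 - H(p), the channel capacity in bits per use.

For BSC with error probability p:
C = 1 - H(p) where H(p) is binary entropy
H(0.2830) = -0.2830 × log₂(0.2830) - 0.7170 × log₂(0.7170)
H(p) = 0.8595
C = 1 - 0.8595 = 0.1405 bits/use


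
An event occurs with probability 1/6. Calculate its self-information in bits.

Information content I(x) = -log₂(p(x))
I = -log₂(1/6) = -log₂(0.1667)
I = 2.5850 bits


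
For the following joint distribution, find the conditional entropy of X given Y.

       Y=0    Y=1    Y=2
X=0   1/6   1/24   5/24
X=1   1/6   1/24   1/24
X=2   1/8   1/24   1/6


H(X|Y) = Σ_y p(y) H(X|Y=y)
  p(Y=0) = 11/24, H(X|Y=0) = 1.5726
  p(Y=1) = 1/8, H(X|Y=1) = 1.5850
  p(Y=2) = 5/12, H(X|Y=2) = 1.3610
H(X|Y) = 0.4583×1.5726 + 0.1250×1.5850 + 0.4167×1.3610 = 1.4860 bits
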